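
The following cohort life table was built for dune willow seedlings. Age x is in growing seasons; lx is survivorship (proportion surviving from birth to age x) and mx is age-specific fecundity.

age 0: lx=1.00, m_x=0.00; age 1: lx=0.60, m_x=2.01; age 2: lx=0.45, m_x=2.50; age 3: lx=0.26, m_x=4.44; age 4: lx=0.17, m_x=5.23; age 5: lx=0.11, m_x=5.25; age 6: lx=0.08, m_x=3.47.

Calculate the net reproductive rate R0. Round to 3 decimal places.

lx·mx by age: 0, 1.206, 1.125, 1.1544, 0.8891, 0.5775, 0.2776
R0 = Σ lx·mx = 5.2296 → 5.230

5.230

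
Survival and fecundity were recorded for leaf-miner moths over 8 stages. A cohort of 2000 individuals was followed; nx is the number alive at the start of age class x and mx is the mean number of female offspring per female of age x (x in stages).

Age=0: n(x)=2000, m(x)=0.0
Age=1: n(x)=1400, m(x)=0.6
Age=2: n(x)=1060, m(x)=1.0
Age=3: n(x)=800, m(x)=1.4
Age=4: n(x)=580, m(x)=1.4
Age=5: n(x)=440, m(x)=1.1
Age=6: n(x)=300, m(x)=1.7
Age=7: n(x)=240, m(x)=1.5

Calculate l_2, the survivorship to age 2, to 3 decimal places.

l_2 = n_2/n_0 = 1060/2000 = 0.53 → 0.530

0.530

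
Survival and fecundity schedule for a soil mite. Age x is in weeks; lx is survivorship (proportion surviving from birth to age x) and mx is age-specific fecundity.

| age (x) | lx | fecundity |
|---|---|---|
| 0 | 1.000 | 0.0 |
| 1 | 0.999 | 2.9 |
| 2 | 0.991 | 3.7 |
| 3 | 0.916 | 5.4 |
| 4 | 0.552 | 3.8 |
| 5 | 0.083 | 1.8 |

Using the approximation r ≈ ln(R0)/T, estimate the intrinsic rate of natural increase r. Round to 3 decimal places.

R0 = Σ lx·mx = 0 + 2.8971 + 3.6667 + 4.9464 + 2.0976 + 0.1494 = 13.7572
Σ x·lx·mx = 34.2071; T = 34.2071/13.7572 = 2.48649…
r ≈ ln(R0)/T = ln(13.7572)/2.48649… = 1.05432… → 1.054

1.054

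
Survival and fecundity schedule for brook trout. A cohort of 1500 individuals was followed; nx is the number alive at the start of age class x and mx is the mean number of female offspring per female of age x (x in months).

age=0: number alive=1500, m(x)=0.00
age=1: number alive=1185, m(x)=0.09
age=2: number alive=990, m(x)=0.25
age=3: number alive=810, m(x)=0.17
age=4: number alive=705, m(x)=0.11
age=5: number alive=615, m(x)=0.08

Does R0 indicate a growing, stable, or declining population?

lx = nx/n0 = nx/1500: 1, 0.79, 0.66, 0.54, 0.47, 0.41
R0 = Σ lx·mx = 0 + 0.0711 + 0.165 + 0.0918 + 0.0517 + 0.0328 = 0.4124
R0 < 1, so the population is declining.

declining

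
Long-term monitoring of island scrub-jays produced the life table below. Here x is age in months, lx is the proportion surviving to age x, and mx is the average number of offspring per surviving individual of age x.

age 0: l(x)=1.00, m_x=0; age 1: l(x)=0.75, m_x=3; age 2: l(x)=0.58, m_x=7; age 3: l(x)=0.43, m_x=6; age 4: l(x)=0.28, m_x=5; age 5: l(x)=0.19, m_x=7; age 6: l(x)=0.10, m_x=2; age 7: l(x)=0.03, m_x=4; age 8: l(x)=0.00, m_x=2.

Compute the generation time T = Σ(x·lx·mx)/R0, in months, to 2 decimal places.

2.71

lx·mx: 0, 2.25, 4.06, 2.58, 1.4, 1.33, 0.2, 0.12, 0 → R0 = 11.94
x·lx·mx: 0, 2.25, 8.12, 7.74, 5.6, 6.65, 1.2, 0.84, 0 → Σ = 32.4
T = 32.4 / 11.94 = 2.713568… → 2.71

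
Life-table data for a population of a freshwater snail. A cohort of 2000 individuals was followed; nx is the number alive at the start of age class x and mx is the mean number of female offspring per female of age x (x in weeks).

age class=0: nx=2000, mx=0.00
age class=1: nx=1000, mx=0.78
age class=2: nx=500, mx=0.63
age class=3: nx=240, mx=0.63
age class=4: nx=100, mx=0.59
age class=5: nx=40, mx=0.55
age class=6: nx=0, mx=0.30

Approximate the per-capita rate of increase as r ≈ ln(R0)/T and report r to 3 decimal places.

lx = nx/n0 = nx/2000: 1, 0.5, 0.25, 0.12, 0.05, 0.02, 0
R0 = Σ lx·mx = 0 + 0.39 + 0.1575 + 0.0756 + 0.0295 + 0.011 + 0 = 0.6636
Σ x·lx·mx = 1.1048; T = 1.1048/0.6636 = 1.66486…
r ≈ ln(R0)/T = ln(0.6636)/1.66486… = -0.24631… → -0.246

-0.246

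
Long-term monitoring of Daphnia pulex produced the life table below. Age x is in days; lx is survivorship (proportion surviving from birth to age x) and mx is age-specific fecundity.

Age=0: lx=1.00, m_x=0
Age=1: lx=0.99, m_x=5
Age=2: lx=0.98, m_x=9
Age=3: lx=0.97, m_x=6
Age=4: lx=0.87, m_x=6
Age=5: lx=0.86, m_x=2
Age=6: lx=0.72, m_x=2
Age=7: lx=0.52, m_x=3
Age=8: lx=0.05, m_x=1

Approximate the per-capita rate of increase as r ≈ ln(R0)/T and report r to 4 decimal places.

R0 = Σ lx·mx = 0 + 4.95 + 8.82 + 5.82 + 5.22 + 1.72 + 1.44 + 1.56 + 0.05 = 29.58
Σ x·lx·mx = 89.49; T = 89.49/29.58 = 3.02535…
r ≈ ln(R0)/T = ln(29.58)/3.02535… = 1.119571… → 1.1196

1.1196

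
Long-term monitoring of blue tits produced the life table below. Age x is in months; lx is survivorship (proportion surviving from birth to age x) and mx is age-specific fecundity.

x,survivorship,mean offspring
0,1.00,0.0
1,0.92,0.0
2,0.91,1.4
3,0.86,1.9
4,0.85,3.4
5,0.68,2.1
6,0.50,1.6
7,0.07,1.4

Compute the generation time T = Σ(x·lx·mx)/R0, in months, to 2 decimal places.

lx·mx: 0, 0, 1.274, 1.634, 2.89, 1.428, 0.8, 0.098 → R0 = 8.124
x·lx·mx: 0, 0, 2.548, 4.902, 11.56, 7.14, 4.8, 0.686 → Σ = 31.636
T = 31.636 / 8.124 = 3.894141… → 3.89

3.89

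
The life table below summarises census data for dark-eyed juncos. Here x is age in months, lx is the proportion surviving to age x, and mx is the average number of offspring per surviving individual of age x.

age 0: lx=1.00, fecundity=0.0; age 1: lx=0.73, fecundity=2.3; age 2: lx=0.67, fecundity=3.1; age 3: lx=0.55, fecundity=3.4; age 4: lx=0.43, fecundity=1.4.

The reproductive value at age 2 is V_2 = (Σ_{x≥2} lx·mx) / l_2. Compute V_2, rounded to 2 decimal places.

6.79

lx·mx for x ≥ 2: 2.077, 1.87, 0.602 → sum = 4.549
V_2 = 4.549 / l_2 = 4.549 / 0.67 = 6.789552… → 6.79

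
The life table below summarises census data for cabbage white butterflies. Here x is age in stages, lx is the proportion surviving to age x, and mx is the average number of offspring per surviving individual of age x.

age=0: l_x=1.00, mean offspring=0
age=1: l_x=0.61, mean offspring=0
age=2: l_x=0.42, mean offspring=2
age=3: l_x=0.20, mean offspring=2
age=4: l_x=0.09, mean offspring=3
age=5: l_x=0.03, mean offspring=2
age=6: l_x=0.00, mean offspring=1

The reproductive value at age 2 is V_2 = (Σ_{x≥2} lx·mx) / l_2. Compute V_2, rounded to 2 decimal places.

3.74

lx·mx for x ≥ 2: 0.84, 0.4, 0.27, 0.06, 0 → sum = 1.57
V_2 = 1.57 / l_2 = 1.57 / 0.42 = 3.738095… → 3.74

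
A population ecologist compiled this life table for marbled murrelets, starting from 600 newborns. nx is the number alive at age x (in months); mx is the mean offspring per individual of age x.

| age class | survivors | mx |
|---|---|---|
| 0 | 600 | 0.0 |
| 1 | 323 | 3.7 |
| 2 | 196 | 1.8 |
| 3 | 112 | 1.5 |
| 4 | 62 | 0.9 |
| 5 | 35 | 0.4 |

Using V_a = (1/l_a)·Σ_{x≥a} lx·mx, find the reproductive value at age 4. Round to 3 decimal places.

1.126

lx = nx/n0 = nx/600: 1, 0.53833…, 0.32667…, 0.18667…, 0.10333…, 0.05833…
lx·mx for x ≥ 4: 0.093…, 0.023333… → sum = 0.116333…
V_4 = 0.116333… / l_4 = 0.116333… / 0.103333… = 1.125806… → 1.126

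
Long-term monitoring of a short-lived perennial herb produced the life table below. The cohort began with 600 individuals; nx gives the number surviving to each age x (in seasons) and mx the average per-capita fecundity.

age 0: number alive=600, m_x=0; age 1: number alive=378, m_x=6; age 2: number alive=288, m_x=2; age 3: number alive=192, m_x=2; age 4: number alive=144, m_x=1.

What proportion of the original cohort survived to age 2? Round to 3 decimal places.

0.480

l_2 = n_2/n_0 = 288/600 = 0.48 → 0.480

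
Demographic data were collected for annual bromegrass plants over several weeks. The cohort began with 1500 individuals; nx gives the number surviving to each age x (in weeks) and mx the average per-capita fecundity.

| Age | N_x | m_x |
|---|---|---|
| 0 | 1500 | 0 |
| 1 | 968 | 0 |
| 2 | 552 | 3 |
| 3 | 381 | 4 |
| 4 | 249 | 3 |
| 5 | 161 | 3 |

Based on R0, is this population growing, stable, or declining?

growing

lx = nx/n0 = nx/1500: 1, 0.64533…, 0.368, 0.254, 0.166, 0.10733…
R0 = Σ lx·mx = 0 + 0 + 1.104 + 1.016 + 0.498 + 0.322… = 2.94…
R0 > 1, so the population is growing.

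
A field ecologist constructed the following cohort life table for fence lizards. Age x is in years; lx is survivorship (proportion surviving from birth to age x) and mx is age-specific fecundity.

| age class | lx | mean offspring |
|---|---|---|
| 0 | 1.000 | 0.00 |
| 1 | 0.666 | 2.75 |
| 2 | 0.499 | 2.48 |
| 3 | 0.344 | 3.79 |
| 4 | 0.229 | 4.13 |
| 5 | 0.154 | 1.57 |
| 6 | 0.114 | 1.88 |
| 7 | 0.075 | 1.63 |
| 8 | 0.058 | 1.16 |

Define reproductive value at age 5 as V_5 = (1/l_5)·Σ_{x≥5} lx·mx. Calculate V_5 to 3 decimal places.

4.192

lx·mx for x ≥ 5: 0.24178, 0.21432, 0.12225, 0.06728 → sum = 0.64563
V_5 = 0.64563 / l_5 = 0.64563 / 0.154 = 4.192403… → 4.192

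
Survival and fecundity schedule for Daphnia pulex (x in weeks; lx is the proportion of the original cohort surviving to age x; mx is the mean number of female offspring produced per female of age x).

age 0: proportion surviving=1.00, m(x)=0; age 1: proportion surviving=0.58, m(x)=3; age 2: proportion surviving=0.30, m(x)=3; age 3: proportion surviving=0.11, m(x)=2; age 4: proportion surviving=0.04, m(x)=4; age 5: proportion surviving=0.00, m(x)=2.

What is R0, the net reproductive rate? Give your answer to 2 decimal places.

3.02

lx·mx by age: 0, 1.74, 0.9, 0.22, 0.16, 0
R0 = Σ lx·mx = 3.02 → 3.02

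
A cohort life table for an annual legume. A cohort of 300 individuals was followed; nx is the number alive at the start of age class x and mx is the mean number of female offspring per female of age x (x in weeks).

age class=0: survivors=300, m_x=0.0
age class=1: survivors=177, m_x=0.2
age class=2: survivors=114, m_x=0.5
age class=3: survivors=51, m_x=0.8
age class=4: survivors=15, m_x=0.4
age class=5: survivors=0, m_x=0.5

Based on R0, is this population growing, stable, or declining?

lx = nx/n0 = nx/300: 1, 0.59, 0.38, 0.17, 0.05, 0
R0 = Σ lx·mx = 0 + 0.118 + 0.19 + 0.136 + 0.02 + 0 = 0.464
R0 < 1, so the population is declining.

declining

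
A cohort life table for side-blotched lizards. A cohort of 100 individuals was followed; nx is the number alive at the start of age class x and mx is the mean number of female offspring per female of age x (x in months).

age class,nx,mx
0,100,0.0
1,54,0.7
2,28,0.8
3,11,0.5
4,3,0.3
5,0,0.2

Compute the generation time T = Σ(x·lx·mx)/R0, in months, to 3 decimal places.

lx = nx/n0 = nx/100: 1, 0.54, 0.28, 0.11, 0.03, 0
lx·mx: 0, 0.378, 0.224, 0.055, 0.009, 0 → R0 = 0.666
x·lx·mx: 0, 0.378, 0.448, 0.165, 0.036, 0 → Σ = 1.027
T = 1.027 / 0.666 = 1.542042… → 1.542

1.542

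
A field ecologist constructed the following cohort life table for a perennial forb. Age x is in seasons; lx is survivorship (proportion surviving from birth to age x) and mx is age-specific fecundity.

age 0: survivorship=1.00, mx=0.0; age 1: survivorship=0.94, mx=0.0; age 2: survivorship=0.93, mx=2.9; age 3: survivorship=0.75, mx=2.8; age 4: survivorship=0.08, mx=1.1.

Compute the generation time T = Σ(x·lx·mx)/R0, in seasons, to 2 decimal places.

2.47

lx·mx: 0, 0, 2.697, 2.1, 0.088 → R0 = 4.885
x·lx·mx: 0, 0, 5.394, 6.3, 0.352 → Σ = 12.046
T = 12.046 / 4.885 = 2.465916… → 2.47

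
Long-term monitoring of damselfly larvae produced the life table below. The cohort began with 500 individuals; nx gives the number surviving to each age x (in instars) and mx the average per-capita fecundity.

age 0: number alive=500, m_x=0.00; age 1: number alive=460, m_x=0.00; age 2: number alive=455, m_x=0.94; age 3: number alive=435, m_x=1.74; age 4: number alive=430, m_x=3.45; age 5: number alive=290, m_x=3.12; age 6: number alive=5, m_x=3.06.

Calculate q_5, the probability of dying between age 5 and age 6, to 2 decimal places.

0.98

lx = nx/n0 = nx/500: 1, 0.92, 0.91, 0.87, 0.86, 0.58, 0.01
q_5 = (l_5 − l_6) / l_5 = (0.58 − 0.01) / 0.58
     = 0.57 / 0.58 = 0.982759… → 0.98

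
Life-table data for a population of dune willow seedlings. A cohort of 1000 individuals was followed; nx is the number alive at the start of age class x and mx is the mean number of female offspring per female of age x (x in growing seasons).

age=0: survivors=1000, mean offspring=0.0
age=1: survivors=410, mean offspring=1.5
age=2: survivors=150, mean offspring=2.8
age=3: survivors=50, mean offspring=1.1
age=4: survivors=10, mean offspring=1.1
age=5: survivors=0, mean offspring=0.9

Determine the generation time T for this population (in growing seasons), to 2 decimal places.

lx = nx/n0 = nx/1000: 1, 0.41, 0.15, 0.05, 0.01, 0
lx·mx: 0, 0.615, 0.42, 0.055, 0.011, 0 → R0 = 1.101
x·lx·mx: 0, 0.615, 0.84, 0.165, 0.044, 0 → Σ = 1.664
T = 1.664 / 1.101 = 1.511353… → 1.51

1.51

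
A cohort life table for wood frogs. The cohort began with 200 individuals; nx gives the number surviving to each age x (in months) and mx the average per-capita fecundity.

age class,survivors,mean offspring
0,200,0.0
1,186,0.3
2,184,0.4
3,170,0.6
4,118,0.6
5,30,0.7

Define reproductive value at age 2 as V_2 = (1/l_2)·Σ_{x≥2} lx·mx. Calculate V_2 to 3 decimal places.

lx = nx/n0 = nx/200: 1, 0.93, 0.92, 0.85, 0.59, 0.15
lx·mx for x ≥ 2: 0.368, 0.51, 0.354, 0.105 → sum = 1.337
V_2 = 1.337 / l_2 = 1.337 / 0.92 = 1.453261… → 1.453

1.453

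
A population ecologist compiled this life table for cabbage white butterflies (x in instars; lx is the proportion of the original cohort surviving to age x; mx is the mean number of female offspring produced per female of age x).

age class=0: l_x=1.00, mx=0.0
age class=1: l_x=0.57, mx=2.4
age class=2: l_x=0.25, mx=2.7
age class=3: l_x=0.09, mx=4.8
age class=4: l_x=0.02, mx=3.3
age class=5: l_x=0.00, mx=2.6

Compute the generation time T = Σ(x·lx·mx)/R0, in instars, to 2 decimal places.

lx·mx: 0, 1.368, 0.675, 0.432, 0.066, 0 → R0 = 2.541
x·lx·mx: 0, 1.368, 1.35, 1.296, 0.264, 0 → Σ = 4.278
T = 4.278 / 2.541 = 1.683589… → 1.68

1.68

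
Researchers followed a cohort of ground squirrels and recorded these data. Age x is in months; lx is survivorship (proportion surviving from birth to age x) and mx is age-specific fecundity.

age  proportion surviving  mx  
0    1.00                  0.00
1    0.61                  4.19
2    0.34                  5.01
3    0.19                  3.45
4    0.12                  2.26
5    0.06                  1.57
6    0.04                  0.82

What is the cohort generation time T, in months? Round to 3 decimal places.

lx·mx: 0, 2.5559, 1.7034, 0.6555, 0.2712, 0.0942, 0.0328 → R0 = 5.313
x·lx·mx: 0, 2.5559, 3.4068, 1.9665, 1.0848, 0.471, 0.1968 → Σ = 9.6818
T = 9.6818 / 5.313 = 1.822285… → 1.822

1.822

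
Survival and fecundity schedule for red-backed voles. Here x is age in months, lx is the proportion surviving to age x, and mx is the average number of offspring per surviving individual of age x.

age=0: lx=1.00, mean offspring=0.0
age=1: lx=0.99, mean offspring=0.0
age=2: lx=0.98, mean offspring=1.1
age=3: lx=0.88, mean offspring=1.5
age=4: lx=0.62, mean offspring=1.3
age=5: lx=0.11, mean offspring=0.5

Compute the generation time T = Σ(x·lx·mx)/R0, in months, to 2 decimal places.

lx·mx: 0, 0, 1.078, 1.32, 0.806, 0.055 → R0 = 3.259
x·lx·mx: 0, 0, 2.156, 3.96, 3.224, 0.275 → Σ = 9.615
T = 9.615 / 3.259 = 2.950292… → 2.95

2.95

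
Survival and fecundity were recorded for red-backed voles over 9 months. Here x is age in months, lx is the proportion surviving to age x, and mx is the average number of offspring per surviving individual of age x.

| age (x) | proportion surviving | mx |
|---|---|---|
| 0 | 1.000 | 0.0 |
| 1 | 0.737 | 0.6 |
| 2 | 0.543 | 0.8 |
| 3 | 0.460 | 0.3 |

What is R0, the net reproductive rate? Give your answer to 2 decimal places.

lx·mx by age: 0, 0.4422, 0.4344, 0.138
R0 = Σ lx·mx = 1.0146 → 1.01

1.01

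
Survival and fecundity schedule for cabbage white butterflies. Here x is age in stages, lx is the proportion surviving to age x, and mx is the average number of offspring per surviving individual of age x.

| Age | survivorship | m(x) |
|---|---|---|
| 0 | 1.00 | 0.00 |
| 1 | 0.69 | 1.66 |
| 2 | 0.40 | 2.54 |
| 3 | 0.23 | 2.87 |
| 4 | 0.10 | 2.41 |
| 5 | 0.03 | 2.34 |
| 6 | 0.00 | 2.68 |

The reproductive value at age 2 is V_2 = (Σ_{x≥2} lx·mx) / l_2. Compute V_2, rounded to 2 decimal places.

lx·mx for x ≥ 2: 1.016, 0.6601, 0.241, 0.0702, 0 → sum = 1.9873
V_2 = 1.9873 / l_2 = 1.9873 / 0.4 = 4.96825 → 4.97

4.97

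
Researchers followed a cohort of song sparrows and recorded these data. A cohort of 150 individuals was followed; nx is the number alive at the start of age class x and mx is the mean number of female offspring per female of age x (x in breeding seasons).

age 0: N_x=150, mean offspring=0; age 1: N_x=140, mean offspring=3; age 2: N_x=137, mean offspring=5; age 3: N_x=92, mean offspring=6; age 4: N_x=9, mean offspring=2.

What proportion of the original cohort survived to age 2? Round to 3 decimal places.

l_2 = n_2/n_0 = 137/150 = 0.913333… → 0.913

0.913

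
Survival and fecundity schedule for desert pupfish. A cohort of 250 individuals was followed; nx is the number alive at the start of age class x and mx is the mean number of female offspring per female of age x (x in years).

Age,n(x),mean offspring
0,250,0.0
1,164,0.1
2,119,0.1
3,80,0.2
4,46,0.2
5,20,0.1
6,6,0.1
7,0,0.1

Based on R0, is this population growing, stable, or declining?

declining

lx = nx/n0 = nx/250: 1, 0.656, 0.476, 0.32, 0.184, 0.08, 0.024, 0
R0 = Σ lx·mx = 0 + 0.0656 + 0.0476 + 0.064 + 0.0368 + 0.008 + 0.0024 + 0 = 0.2244
R0 < 1, so the population is declining.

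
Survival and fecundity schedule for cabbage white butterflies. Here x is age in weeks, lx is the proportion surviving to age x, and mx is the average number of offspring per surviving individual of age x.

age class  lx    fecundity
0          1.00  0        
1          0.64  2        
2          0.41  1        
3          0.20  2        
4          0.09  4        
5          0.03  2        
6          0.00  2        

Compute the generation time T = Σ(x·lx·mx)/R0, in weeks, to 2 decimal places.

lx·mx: 0, 1.28, 0.41, 0.4, 0.36, 0.06, 0 → R0 = 2.51
x·lx·mx: 0, 1.28, 0.82, 1.2, 1.44, 0.3, 0 → Σ = 5.04
T = 5.04 / 2.51 = 2.007968… → 2.01

2.01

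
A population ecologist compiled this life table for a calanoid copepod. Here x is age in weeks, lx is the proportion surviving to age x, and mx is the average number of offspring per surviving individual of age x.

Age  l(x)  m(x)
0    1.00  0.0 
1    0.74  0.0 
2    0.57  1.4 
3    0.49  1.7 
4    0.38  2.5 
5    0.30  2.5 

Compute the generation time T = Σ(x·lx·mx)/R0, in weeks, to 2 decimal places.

lx·mx: 0, 0, 0.798, 0.833, 0.95, 0.75 → R0 = 3.331
x·lx·mx: 0, 0, 1.596, 2.499, 3.8, 3.75 → Σ = 11.645
T = 11.645 / 3.331 = 3.495947… → 3.50

3.50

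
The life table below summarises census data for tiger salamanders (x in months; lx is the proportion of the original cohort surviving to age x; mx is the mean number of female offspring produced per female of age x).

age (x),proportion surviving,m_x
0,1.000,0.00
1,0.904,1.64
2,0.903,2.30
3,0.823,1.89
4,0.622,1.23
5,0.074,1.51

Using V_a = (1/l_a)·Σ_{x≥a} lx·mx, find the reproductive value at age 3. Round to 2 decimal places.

2.96

lx·mx for x ≥ 3: 1.55547, 0.76506, 0.11174 → sum = 2.43227
V_3 = 2.43227 / l_3 = 2.43227 / 0.823 = 2.955371… → 2.96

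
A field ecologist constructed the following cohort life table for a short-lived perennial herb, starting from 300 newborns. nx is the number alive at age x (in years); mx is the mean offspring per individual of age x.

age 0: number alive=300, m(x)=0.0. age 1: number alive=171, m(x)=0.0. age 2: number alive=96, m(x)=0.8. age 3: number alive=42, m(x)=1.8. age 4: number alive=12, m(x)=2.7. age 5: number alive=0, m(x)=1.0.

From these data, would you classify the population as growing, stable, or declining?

lx = nx/n0 = nx/300: 1, 0.57, 0.32, 0.14, 0.04, 0
R0 = Σ lx·mx = 0 + 0 + 0.256 + 0.252 + 0.108 + 0 = 0.616
R0 < 1, so the population is declining.

declining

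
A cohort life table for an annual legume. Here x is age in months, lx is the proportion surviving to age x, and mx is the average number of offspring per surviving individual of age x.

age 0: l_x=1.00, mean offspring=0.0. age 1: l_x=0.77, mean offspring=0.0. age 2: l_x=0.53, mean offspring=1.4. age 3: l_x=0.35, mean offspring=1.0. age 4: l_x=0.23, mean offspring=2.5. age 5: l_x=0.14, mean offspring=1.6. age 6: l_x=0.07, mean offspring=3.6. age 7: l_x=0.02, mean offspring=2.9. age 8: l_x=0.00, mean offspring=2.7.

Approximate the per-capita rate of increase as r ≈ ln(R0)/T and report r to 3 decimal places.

0.221

R0 = Σ lx·mx = 0 + 0 + 0.742 + 0.35 + 0.575 + 0.224 + 0.252 + 0.058 + 0 = 2.201
Σ x·lx·mx = 7.872; T = 7.872/2.201 = 3.57656…
r ≈ ln(R0)/T = ln(2.201)/3.57656… = 0.22058… → 0.221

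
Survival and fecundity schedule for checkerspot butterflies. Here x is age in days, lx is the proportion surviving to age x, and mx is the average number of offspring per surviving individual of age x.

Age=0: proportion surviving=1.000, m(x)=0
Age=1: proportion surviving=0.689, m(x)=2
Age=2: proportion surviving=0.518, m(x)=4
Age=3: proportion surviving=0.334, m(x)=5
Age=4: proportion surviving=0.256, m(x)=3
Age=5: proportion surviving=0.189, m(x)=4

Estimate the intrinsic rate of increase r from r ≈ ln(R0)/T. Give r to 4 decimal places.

0.7238

R0 = Σ lx·mx = 0 + 1.378 + 2.072 + 1.67 + 0.768 + 0.756 = 6.644
Σ x·lx·mx = 17.384; T = 17.384/6.644 = 2.6165…
r ≈ ln(R0)/T = ln(6.644)/2.6165… = 0.72376… → 0.7238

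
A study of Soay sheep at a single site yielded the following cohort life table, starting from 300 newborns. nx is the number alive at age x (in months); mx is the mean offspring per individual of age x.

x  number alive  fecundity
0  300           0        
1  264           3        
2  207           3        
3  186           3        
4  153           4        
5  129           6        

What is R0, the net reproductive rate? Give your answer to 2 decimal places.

lx = nx/n0 = nx/300: 1, 0.88, 0.69, 0.62, 0.51, 0.43
lx·mx by age: 0, 2.64, 2.07, 1.86, 2.04, 2.58
R0 = Σ lx·mx = 11.19 → 11.19

11.19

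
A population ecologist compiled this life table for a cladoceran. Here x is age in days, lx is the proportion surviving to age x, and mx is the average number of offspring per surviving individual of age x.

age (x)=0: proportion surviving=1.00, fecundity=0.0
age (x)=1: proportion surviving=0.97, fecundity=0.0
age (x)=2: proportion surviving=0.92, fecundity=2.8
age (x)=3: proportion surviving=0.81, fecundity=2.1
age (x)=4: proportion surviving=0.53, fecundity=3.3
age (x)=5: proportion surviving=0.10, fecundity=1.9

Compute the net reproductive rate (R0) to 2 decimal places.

lx·mx by age: 0, 0, 2.576, 1.701, 1.749, 0.19
R0 = Σ lx·mx = 6.216 → 6.22

6.22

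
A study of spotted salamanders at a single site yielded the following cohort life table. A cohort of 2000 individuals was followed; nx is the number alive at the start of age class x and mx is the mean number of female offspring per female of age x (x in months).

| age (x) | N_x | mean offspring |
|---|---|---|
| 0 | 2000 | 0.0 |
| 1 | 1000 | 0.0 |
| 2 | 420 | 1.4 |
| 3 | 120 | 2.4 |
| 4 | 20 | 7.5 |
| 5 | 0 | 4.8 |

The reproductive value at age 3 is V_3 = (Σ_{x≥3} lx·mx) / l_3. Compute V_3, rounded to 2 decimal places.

lx = nx/n0 = nx/2000: 1, 0.5, 0.21, 0.06, 0.01, 0
lx·mx for x ≥ 3: 0.144, 0.075, 0 → sum = 0.219
V_3 = 0.219 / l_3 = 0.219 / 0.06 = 3.65 → 3.65

3.65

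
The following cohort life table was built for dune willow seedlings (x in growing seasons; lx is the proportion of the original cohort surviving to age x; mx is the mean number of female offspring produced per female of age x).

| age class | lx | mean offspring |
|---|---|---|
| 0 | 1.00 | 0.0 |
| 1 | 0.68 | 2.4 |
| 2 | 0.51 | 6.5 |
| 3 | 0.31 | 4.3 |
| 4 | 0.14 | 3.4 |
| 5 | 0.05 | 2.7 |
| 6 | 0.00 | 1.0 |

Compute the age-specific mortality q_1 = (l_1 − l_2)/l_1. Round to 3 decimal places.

q_1 = (l_1 − l_2) / l_1 = (0.68 − 0.51) / 0.68
     = 0.17 / 0.68 = 0.25 → 0.250

0.250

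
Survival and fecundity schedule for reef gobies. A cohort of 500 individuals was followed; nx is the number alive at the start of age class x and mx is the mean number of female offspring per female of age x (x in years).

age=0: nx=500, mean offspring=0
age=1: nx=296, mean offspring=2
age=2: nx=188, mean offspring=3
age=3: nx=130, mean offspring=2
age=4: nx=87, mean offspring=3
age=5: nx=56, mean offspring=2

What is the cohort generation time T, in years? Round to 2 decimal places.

lx = nx/n0 = nx/500: 1, 0.592, 0.376, 0.26, 0.174, 0.112
lx·mx: 0, 1.184, 1.128, 0.52, 0.522, 0.224 → R0 = 3.578
x·lx·mx: 0, 1.184, 2.256, 1.56, 2.088, 1.12 → Σ = 8.208
T = 8.208 / 3.578 = 2.294019… → 2.29

2.29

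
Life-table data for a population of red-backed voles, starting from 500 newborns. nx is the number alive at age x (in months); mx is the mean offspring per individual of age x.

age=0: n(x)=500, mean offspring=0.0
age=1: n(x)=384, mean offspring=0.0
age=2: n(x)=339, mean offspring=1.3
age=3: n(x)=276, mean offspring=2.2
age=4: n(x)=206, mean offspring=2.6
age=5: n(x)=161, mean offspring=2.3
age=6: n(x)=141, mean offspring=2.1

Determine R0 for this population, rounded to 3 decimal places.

4.500

lx = nx/n0 = nx/500: 1, 0.768, 0.678, 0.552, 0.412, 0.322, 0.282
lx·mx by age: 0, 0, 0.8814, 1.2144, 1.0712, 0.7406, 0.5922
R0 = Σ lx·mx = 4.4998 → 4.500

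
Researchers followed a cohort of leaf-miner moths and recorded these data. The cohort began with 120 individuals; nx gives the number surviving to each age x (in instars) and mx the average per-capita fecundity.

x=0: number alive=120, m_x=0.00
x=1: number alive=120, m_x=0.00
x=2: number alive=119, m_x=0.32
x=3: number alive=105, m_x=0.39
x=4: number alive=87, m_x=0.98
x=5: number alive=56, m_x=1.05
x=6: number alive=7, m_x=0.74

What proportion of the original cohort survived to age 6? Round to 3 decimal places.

0.058

l_6 = n_6/n_0 = 7/120 = 0.058333… → 0.058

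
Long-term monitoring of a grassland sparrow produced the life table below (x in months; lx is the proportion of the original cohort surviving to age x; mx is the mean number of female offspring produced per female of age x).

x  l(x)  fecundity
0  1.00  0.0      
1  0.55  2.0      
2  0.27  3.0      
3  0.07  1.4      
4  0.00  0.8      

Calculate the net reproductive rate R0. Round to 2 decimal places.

2.01

lx·mx by age: 0, 1.1, 0.81, 0.098, 0
R0 = Σ lx·mx = 2.008 → 2.01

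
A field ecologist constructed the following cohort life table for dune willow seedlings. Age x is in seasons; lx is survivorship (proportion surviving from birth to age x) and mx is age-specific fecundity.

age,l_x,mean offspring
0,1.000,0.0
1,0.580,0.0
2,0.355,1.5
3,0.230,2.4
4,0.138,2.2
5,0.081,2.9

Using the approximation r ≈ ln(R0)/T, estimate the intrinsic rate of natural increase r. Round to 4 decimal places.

R0 = Σ lx·mx = 0 + 0 + 0.5325 + 0.552 + 0.3036 + 0.2349 = 1.623
Σ x·lx·mx = 5.1099; T = 5.1099/1.623 = 3.14843…
r ≈ ln(R0)/T = ln(1.623)/3.14843… = 0.153815… → 0.1538

0.1538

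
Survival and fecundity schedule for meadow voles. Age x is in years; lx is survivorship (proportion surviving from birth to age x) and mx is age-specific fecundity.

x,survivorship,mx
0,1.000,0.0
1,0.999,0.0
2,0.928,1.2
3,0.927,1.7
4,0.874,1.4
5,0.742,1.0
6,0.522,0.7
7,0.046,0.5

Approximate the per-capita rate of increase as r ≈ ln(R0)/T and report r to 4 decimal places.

0.4556

R0 = Σ lx·mx = 0 + 0 + 1.1136 + 1.5759 + 1.2236 + 0.742 + 0.3654 + 0.023 = 5.0435
Σ x·lx·mx = 17.9127; T = 17.9127/5.0435 = 3.55164…
r ≈ ln(R0)/T = ln(5.0435)/3.55164… = 0.455592… → 0.4556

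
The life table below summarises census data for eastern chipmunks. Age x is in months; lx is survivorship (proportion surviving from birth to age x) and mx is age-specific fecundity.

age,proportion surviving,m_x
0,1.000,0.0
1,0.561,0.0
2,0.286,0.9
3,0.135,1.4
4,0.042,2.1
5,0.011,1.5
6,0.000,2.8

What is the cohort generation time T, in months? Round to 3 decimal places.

lx·mx: 0, 0, 0.2574, 0.189, 0.0882, 0.0165, 0 → R0 = 0.5511
x·lx·mx: 0, 0, 0.5148, 0.567, 0.3528, 0.0825, 0 → Σ = 1.5171
T = 1.5171 / 0.5511 = 2.752858… → 2.753

2.753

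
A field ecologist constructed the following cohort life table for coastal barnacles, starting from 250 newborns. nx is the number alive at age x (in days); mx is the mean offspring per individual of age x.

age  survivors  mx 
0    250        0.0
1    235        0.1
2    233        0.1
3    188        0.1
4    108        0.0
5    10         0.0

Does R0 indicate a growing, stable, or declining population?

lx = nx/n0 = nx/250: 1, 0.94, 0.932, 0.752, 0.432, 0.04
R0 = Σ lx·mx = 0 + 0.094 + 0.0932 + 0.0752 + 0 + 0 = 0.2624
R0 < 1, so the population is declining.

declining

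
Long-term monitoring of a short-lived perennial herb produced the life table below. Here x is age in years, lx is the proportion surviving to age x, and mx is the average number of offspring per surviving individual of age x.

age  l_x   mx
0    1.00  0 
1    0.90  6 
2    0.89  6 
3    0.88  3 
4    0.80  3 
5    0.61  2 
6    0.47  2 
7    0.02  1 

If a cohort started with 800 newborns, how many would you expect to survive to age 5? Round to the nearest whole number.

488

Expected survivors = N0 · l_5 = 800 × 0.61 = 488 → 488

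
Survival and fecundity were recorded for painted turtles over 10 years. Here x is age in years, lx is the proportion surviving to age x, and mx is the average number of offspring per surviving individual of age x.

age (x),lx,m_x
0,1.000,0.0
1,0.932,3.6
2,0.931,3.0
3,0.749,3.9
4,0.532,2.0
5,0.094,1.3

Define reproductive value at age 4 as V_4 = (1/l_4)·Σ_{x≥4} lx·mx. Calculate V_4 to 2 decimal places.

2.23

lx·mx for x ≥ 4: 1.064, 0.1222 → sum = 1.1862
V_4 = 1.1862 / l_4 = 1.1862 / 0.532 = 2.229699… → 2.23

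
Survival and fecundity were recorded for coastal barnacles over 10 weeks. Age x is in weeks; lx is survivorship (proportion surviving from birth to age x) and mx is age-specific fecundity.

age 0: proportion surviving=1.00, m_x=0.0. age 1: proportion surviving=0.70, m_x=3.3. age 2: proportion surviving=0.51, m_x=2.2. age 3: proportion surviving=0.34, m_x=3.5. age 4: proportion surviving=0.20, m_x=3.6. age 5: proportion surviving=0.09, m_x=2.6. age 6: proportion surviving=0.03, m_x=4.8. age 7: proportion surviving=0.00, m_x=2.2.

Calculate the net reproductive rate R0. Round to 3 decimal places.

lx·mx by age: 0, 2.31, 1.122, 1.19, 0.72, 0.234, 0.144, 0
R0 = Σ lx·mx = 5.72 → 5.720

5.720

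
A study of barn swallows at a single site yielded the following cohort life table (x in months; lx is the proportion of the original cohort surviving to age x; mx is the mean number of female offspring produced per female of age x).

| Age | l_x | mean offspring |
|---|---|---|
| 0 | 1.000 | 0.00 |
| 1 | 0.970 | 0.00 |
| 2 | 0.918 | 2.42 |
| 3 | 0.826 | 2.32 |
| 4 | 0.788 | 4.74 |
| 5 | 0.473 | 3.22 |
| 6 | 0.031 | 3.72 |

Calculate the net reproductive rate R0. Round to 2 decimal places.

9.51

lx·mx by age: 0, 0, 2.22156, 1.91632, 3.73512, 1.52306, 0.11532
R0 = Σ lx·mx = 9.51138 → 9.51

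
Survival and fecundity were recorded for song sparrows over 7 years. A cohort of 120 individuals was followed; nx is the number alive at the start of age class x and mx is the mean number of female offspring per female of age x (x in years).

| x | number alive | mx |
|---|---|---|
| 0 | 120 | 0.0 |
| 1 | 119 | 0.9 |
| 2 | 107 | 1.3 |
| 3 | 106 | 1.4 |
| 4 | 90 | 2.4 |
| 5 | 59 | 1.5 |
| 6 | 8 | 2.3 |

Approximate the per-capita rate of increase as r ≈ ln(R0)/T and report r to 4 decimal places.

0.5709

lx = nx/n0 = nx/120: 1, 0.99167…, 0.89167…, 0.88333…, 0.75, 0.49167…, 0.06667…
R0 = Σ lx·mx = 0 + 0.8925… + 1.15917… + 1.23667… + 1.8 + 0.7375… + 0.15333… = 5.979167…
Σ x·lx·mx = 18.728333…; T = 18.728333…/5.979167… = 3.13226…
r ≈ ln(R0)/T = ln(5.979167…)/3.13226… = 0.570923… → 0.5709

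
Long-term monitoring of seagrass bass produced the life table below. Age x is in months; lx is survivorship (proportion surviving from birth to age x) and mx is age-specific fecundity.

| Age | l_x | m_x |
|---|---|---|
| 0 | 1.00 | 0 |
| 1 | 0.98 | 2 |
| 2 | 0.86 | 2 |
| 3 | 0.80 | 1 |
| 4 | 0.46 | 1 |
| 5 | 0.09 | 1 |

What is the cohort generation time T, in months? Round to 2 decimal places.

2.01

lx·mx: 0, 1.96, 1.72, 0.8, 0.46, 0.09 → R0 = 5.03
x·lx·mx: 0, 1.96, 3.44, 2.4, 1.84, 0.45 → Σ = 10.09
T = 10.09 / 5.03 = 2.005964… → 2.01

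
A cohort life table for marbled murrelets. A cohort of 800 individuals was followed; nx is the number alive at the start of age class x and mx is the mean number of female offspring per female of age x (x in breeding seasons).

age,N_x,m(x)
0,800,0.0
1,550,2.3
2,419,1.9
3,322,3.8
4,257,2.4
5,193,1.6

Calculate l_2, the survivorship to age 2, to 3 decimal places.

l_2 = n_2/n_0 = 419/800 = 0.52375 → 0.524

0.524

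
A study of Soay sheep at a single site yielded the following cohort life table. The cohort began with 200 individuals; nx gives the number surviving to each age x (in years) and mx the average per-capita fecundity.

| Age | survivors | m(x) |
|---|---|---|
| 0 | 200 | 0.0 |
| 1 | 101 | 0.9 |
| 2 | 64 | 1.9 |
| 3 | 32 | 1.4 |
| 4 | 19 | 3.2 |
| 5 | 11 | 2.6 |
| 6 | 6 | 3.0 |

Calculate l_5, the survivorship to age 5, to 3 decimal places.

0.055

l_5 = n_5/n_0 = 11/200 = 0.055 → 0.055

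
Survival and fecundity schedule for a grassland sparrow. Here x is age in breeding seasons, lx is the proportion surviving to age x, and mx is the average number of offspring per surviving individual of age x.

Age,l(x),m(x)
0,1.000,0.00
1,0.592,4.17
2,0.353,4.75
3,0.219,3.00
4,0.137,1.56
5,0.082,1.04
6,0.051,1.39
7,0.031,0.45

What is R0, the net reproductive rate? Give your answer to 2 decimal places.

5.19

lx·mx by age: 0, 2.46864, 1.67675, 0.657, 0.21372, 0.08528, 0.07089, 0.01395
R0 = Σ lx·mx = 5.18623 → 5.19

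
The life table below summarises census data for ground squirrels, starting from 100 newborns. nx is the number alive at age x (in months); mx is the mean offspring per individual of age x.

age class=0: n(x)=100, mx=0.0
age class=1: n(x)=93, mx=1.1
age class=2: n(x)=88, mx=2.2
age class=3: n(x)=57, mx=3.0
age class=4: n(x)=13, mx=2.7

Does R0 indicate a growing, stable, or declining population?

lx = nx/n0 = nx/100: 1, 0.93, 0.88, 0.57, 0.13
R0 = Σ lx·mx = 0 + 1.023 + 1.936 + 1.71 + 0.351 = 5.02
R0 > 1, so the population is growing.

growing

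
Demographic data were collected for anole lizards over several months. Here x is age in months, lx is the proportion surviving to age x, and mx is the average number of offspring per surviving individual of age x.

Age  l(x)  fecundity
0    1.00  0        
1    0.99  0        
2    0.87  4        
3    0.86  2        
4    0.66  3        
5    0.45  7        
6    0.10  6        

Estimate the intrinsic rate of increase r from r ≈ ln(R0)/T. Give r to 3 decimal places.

0.664

R0 = Σ lx·mx = 0 + 0 + 3.48 + 1.72 + 1.98 + 3.15 + 0.6 = 10.93
Σ x·lx·mx = 39.39; T = 39.39/10.93 = 3.60384…
r ≈ ln(R0)/T = ln(10.93)/3.60384… = 0.6636… → 0.664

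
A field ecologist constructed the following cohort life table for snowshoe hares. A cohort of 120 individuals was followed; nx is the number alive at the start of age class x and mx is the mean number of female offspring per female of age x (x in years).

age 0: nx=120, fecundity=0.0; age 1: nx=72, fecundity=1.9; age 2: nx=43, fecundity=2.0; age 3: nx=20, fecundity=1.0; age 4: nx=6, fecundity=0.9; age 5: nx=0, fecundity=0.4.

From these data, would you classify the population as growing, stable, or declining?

lx = nx/n0 = nx/120: 1, 0.6, 0.35833…, 0.16667…, 0.05, 0
R0 = Σ lx·mx = 0 + 1.14 + 0.716667… + 0.166667… + 0.045 + 0 = 2.068333…
R0 > 1, so the population is growing.

growing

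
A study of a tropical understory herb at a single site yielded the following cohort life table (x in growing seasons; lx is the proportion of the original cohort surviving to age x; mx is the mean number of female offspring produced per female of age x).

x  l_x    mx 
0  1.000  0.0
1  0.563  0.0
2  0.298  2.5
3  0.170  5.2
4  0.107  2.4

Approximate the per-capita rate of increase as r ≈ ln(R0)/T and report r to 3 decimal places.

R0 = Σ lx·mx = 0 + 0 + 0.745 + 0.884 + 0.2568 = 1.8858
Σ x·lx·mx = 5.1692; T = 5.1692/1.8858 = 2.74112…
r ≈ ln(R0)/T = ln(1.8858)/2.74112… = 0.23142… → 0.231

0.231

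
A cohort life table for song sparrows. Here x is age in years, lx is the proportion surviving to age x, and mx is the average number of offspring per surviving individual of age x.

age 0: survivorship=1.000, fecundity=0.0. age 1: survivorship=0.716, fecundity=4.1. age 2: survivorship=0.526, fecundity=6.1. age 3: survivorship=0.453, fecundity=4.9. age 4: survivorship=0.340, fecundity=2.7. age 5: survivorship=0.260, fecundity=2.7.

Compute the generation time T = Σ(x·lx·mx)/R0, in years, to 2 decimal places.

2.32

lx·mx: 0, 2.9356, 3.2086, 2.2197, 0.918, 0.702 → R0 = 9.9839
x·lx·mx: 0, 2.9356, 6.4172, 6.6591, 3.672, 3.51 → Σ = 23.1939
T = 23.1939 / 9.9839 = 2.32313… → 2.32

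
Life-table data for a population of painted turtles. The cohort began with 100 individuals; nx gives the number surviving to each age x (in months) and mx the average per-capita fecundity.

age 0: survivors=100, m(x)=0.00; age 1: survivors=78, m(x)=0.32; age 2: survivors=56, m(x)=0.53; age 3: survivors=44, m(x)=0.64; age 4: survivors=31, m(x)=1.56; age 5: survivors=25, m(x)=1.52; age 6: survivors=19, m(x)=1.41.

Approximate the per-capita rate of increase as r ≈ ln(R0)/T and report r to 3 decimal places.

0.185

lx = nx/n0 = nx/100: 1, 0.78, 0.56, 0.44, 0.31, 0.25, 0.19
R0 = Σ lx·mx = 0 + 0.2496 + 0.2968 + 0.2816 + 0.4836 + 0.38 + 0.2679 = 1.9595
Σ x·lx·mx = 7.1298; T = 7.1298/1.9595 = 3.63858…
r ≈ ln(R0)/T = ln(1.9595)/3.63858… = 0.18488… → 0.185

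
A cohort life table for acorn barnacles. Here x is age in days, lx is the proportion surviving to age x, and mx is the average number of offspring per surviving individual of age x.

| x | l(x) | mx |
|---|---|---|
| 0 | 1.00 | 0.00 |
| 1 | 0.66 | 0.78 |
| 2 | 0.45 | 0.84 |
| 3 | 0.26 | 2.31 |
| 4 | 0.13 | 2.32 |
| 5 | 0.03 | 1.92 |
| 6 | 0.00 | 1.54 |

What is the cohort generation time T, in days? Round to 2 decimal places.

2.47

lx·mx: 0, 0.5148, 0.378, 0.6006, 0.3016, 0.0576, 0 → R0 = 1.8526
x·lx·mx: 0, 0.5148, 0.756, 1.8018, 1.2064, 0.288, 0 → Σ = 4.567
T = 4.567 / 1.8526 = 2.465184… → 2.47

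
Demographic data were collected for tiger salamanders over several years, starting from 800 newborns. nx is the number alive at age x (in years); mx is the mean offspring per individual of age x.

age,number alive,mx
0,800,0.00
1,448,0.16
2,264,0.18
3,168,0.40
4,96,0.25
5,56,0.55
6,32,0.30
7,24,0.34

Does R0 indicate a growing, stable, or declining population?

declining

lx = nx/n0 = nx/800: 1, 0.56, 0.33, 0.21, 0.12, 0.07, 0.04, 0.03
R0 = Σ lx·mx = 0 + 0.0896 + 0.0594 + 0.084 + 0.03 + 0.0385 + 0.012 + 0.0102 = 0.3237
R0 < 1, so the population is declining.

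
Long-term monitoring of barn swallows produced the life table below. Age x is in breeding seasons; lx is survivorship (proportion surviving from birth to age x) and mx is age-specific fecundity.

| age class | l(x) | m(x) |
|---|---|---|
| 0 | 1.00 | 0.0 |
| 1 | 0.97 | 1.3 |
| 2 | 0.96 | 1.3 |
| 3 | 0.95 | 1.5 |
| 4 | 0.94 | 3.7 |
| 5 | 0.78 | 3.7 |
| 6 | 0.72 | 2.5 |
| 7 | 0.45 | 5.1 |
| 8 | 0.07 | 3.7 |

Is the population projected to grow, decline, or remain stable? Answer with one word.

growing

R0 = Σ lx·mx = 0 + 1.261 + 1.248 + 1.425 + 3.478 + 2.886 + 1.8 + 2.295 + 0.259 = 14.652
R0 > 1, so the population is growing.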